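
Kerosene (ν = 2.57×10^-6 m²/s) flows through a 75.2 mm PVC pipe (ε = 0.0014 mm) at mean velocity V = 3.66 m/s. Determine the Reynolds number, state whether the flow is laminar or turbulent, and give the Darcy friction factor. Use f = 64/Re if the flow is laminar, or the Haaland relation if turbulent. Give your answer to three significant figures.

Re ≈ 1.07×10^5; turbulent; f ≈ 0.0176

Re = VD/ν = 3.660·0.0752/2.57×10^-6 = 1.07×10^5
Re > 4000 → turbulent; ε/D = 1.86×10^-5
Haaland: f = 0.01765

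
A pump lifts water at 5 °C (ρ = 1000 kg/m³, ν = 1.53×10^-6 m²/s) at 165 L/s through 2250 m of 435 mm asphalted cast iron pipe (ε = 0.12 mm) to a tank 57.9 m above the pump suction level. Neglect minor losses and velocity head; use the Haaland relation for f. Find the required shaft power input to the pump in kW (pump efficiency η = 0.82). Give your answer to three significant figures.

P_shaft ≈ 125 kW

V = 4Q/(πD²) = 1.110 m/s; Re = 3.16×10^5; ε/D = 2.76×10^-4; f = 0.01655
h_f = f(L/D)V²/2g = 5.379 m
Total head H = z + h_f = 57.9 + 5.379 = 63.28 m
P_hyd = ρgQH = 1000·9.81·0.165·63.28 = 102.4 kW
P_shaft = P_hyd/η = 102.4/0.82 = 124.9 kW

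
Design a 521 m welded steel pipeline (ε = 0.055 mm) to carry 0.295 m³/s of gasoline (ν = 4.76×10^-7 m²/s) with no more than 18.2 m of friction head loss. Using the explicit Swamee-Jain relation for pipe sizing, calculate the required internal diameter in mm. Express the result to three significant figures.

Swamee-Jain (Type III): D = 0.66·[ε^1.25·(LQ²/(gh_f))^4.75 + ν·Q^9.4·(L/(gh_f))^5.2]^0.04
LQ²/(gh_f) = 0.2539; L/(gh_f) = 2.918
Term 1 = ε^1.25·(…)^4.75 = 7.05×10^-9; Term 2 = ν·Q^9.4·(…)^5.2 = 1.30×10^-9
D = 0.66·(7.05×10^-9 + 1.30×10^-9)^0.04 = 0.3136 m = 314 mm
Check: V = 3.82 m/s, Re = 2.52×10^6, f = 0.01390, h_f = 17.2 m ≈ 18.2 m ✓

D ≈ 314 mm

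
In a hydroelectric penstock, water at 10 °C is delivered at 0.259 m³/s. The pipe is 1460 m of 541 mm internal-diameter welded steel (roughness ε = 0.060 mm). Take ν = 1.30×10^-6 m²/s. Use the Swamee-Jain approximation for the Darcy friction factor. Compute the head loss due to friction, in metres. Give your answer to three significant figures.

h_f ≈ 2.57 m

V = 4Q/(πD²) = 4·0.259/(π·0.541²) = 1.127 m/s
Re = VD/ν = 1.127·0.541/1.30×10^-6 = 4.69×10^5 → turbulent
ε/D = 0.060/541 = 1.11×10^-4
Swamee-Jain: f = 0.01470
h_f = f(L/D)V²/(2g) = 0.01470·(1460/0.541)·1.127²/(2·9.81) = 2.567 m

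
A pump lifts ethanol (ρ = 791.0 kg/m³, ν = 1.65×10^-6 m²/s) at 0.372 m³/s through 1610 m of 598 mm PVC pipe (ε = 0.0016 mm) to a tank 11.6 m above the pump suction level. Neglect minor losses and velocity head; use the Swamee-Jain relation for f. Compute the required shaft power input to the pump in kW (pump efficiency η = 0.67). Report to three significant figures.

V = 4Q/(πD²) = 1.324 m/s; Re = 4.80×10^5; ε/D = 2.68×10^-6; f = 0.01323
h_f = f(L/D)V²/2g = 3.185 m
Total head H = z + h_f = 11.6 + 3.185 = 14.78 m
P_hyd = ρgQH = 791.0·9.81·0.372·14.78 = 42.68 kW
P_shaft = P_hyd/η = 42.68/0.67 = 63.70 kW

P_shaft ≈ 63.7 kW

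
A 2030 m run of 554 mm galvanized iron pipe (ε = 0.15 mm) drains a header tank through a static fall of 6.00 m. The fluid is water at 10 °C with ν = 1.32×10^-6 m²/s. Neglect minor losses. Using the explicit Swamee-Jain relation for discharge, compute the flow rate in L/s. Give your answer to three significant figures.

Swamee-Jain (Type II): Q = -0.965·√(gD⁵h_f/L)·ln[ε/(3.7D) + √(3.17ν²L/(gD³h_f))]
√(gD⁵h_f/L) = √(9.81·0.554⁵·6.00/2030) = 0.03890
ε/(3.7D) = 7.32×10^-5; √(3.17ν²L/(gD³h_f)) = 3.35×10^-5
Q = -0.965·0.03890·ln(1.066×10^-4) = 0.3433 m³/s
Check: V = 1.42 m/s, Re = 5.98×10^5, f = 0.01594, h_f = 6.04 m ≈ 6.00 m ✓

Q ≈ 343 L/s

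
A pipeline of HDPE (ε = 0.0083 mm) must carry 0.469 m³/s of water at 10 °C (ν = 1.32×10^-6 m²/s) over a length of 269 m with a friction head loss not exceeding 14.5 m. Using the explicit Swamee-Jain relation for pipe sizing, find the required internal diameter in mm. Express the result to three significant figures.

Swamee-Jain (Type III): D = 0.66·[ε^1.25·(LQ²/(gh_f))^4.75 + ν·Q^9.4·(L/(gh_f))^5.2]^0.04
LQ²/(gh_f) = 0.4160; L/(gh_f) = 1.891
Term 1 = ε^1.25·(…)^4.75 = 6.91×10^-9; Term 2 = ν·Q^9.4·(…)^5.2 = 2.94×10^-8
D = 0.66·(6.91×10^-9 + 2.94×10^-8)^0.04 = 0.3326 m = 333 mm
Check: V = 5.40 m/s, Re = 1.36×10^6, f = 0.01172, h_f = 14.1 m ≈ 14.5 m ✓

D ≈ 333 mm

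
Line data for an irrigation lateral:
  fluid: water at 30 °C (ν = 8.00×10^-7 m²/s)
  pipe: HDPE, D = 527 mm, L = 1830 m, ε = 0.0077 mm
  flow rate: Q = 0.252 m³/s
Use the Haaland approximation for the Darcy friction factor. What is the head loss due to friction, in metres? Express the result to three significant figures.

V = 4Q/(πD²) = 4·0.252/(π·0.527²) = 1.155 m/s
Re = VD/ν = 1.155·0.527/8.00×10^-7 = 7.61×10^5 → turbulent
ε/D = 0.0077/527 = 1.46×10^-5
Haaland: f = 0.01236
h_f = f(L/D)V²/(2g) = 0.01236·(1830/0.527)·1.155²/(2·9.81) = 2.920 m

h_f ≈ 2.92 m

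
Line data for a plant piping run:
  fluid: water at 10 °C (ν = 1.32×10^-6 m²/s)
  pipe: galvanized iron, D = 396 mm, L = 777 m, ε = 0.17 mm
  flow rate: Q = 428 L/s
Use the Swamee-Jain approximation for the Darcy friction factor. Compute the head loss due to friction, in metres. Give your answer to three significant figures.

h_f ≈ 20.3 m

V = 4Q/(πD²) = 4·0.428/(π·0.396²) = 3.475 m/s
Re = VD/ν = 3.475·0.396/1.32×10^-6 = 1.04×10^6 → turbulent
ε/D = 0.17/396 = 4.29×10^-4
Swamee-Jain: f = 0.01678
h_f = f(L/D)V²/(2g) = 0.01678·(777/0.396)·3.475²/(2·9.81) = 20.26 m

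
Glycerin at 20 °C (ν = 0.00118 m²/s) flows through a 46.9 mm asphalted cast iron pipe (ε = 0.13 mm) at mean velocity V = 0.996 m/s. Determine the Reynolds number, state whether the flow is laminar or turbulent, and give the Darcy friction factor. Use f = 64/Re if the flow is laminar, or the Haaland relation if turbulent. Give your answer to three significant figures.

Re ≈ 39.6; laminar; f = 64/Re ≈ 1.62

Re = VD/ν = 0.9960·0.0469/0.00118 = 39.6
Re < 2300 → laminar → f = 64/Re = 1.617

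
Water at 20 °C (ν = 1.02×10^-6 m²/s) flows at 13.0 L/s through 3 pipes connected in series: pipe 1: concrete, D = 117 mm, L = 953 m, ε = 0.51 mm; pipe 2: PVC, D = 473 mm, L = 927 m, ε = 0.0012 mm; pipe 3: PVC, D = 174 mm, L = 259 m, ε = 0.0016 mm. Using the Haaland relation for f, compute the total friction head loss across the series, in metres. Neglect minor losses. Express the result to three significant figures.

H ≈ 18.6 m

Pipe 1: V = 1.209 m/s, Re = 1.39×10^5, ε/D = 0.00436, f = 0.02988, h_1 = f(L/D)V²/2g = 18.13 m
Pipe 2: V = 0.07398 m/s, Re = 3.43×10^4, ε/D = 2.54×10^-6, f = 0.02259, h_2 = f(L/D)V²/2g = 0.01235 m
Pipe 3: V = 0.5467 m/s, Re = 9.33×10^4, ε/D = 9.20×10^-6, f = 0.01812, h_3 = f(L/D)V²/2g = 0.4108 m
Series → Q common, losses add: H = Σh = 18.56 m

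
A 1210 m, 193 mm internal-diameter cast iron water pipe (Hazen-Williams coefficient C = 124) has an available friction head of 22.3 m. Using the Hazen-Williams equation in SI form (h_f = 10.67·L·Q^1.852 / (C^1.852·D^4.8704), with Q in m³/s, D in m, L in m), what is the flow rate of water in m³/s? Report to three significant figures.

Rearranging: Q = [h_f·C^1.852·D^4.8704 / (10.67·L)]^(1/1.852)
Q = [22.3·124^1.852·0.193^4.8704 / (10.67·1210)]^0.540 = 0.05283 m³/s

Q ≈ 0.0528 m³/s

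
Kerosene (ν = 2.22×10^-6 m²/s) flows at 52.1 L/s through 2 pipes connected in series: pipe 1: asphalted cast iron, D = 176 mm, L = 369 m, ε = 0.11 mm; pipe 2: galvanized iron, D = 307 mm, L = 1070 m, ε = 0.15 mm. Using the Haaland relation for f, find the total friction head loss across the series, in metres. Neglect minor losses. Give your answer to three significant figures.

Pipe 1: V = 2.142 m/s, Re = 1.70×10^5, ε/D = 6.25×10^-4, f = 0.01952, h_1 = f(L/D)V²/2g = 9.567 m
Pipe 2: V = 0.7038 m/s, Re = 9.73×10^4, ε/D = 4.89×10^-4, f = 0.02009, h_2 = f(L/D)V²/2g = 1.768 m
Series → Q common, losses add: H = Σh = 11.33 m

H ≈ 11.3 m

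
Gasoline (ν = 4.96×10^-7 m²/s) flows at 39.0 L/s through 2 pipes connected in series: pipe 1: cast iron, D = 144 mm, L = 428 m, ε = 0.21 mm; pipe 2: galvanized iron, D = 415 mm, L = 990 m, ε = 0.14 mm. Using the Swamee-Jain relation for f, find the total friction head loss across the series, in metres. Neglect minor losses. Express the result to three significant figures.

H ≈ 19.3 m

Pipe 1: V = 2.395 m/s, Re = 6.95×10^5, ε/D = 0.00146, f = 0.02200, h_1 = f(L/D)V²/2g = 19.11 m
Pipe 2: V = 0.2883 m/s, Re = 2.41×10^5, ε/D = 3.37×10^-4, f = 0.01767, h_2 = f(L/D)V²/2g = 0.1786 m
Series → Q common, losses add: H = Σh = 19.29 m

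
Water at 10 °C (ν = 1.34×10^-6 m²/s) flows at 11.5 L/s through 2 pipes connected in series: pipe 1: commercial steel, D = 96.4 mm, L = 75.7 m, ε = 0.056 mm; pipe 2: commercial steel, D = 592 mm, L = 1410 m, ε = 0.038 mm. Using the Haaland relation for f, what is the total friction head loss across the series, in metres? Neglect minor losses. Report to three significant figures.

H ≈ 2.00 m

Pipe 1: V = 1.576 m/s, Re = 1.13×10^5, ε/D = 5.81×10^-4, f = 0.02011, h_1 = f(L/D)V²/2g = 1.998 m
Pipe 2: V = 0.04178 m/s, Re = 1.85×10^4, ε/D = 6.42×10^-5, f = 0.02637, h_2 = f(L/D)V²/2g = 0.005587 m
Series → Q common, losses add: H = Σh = 2.003 m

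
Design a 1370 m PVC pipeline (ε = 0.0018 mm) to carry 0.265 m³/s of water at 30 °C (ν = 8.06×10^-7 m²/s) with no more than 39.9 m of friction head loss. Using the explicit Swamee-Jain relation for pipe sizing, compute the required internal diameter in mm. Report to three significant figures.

Swamee-Jain (Type III): D = 0.66·[ε^1.25·(LQ²/(gh_f))^4.75 + ν·Q^9.4·(L/(gh_f))^5.2]^0.04
LQ²/(gh_f) = 0.2458; L/(gh_f) = 3.500
Term 1 = ε^1.25·(…)^4.75 = 8.40×10^-11; Term 2 = ν·Q^9.4·(…)^5.2 = 2.06×10^-9
D = 0.66·(8.40×10^-11 + 2.06×10^-9)^0.04 = 0.2970 m = 297 mm
Check: V = 3.82 m/s, Re = 1.41×10^6, f = 0.01115, h_f = 38.3 m ≈ 39.9 m ✓

D ≈ 297 mm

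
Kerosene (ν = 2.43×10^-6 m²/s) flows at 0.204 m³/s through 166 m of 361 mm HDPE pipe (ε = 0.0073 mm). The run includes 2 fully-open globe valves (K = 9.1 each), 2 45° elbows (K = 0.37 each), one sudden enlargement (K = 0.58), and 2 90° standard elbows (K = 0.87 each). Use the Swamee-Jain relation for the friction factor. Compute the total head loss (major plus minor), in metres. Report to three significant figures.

H_L ≈ 5.67 m

V = 4Q/(πD²) = 1.993 m/s; V²/2g = 0.2025 m
Re = 2.96×10^5, ε/D = 2.02×10^-5 → f = 0.01464 (Swamee-Jain)
Major: h_f = f(L/D)·V²/2g = 0.01464·459.8·0.2025 = 1.363 m
Minor: ΣK = 21.3; h_m = ΣK·V²/2g = 4.304 m
Total H_L = 1.363 + 4.304 = 5.668 m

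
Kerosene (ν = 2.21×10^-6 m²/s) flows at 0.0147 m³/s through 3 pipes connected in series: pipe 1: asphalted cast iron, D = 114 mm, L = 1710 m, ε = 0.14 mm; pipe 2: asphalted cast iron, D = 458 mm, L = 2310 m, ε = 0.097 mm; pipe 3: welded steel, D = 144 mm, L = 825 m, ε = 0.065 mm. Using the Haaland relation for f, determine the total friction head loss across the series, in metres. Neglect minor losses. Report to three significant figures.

H ≈ 42.2 m

Pipe 1: V = 1.440 m/s, Re = 7.43×10^4, ε/D = 0.00123, f = 0.02333, h_1 = f(L/D)V²/2g = 36.99 m
Pipe 2: V = 0.08923 m/s, Re = 1.85×10^4, ε/D = 2.12×10^-4, f = 0.02661, h_2 = f(L/D)V²/2g = 0.05445 m
Pipe 3: V = 0.9026 m/s, Re = 5.88×10^4, ε/D = 4.51×10^-4, f = 0.02150, h_3 = f(L/D)V²/2g = 5.115 m
Series → Q common, losses add: H = Σh = 42.16 m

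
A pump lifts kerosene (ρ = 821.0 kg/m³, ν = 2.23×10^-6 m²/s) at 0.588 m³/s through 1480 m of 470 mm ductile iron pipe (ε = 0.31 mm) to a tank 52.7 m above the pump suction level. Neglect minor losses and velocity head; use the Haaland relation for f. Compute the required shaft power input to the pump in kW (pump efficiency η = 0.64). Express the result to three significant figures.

P_shaft ≈ 640 kW

V = 4Q/(πD²) = 3.389 m/s; Re = 7.14×10^5; ε/D = 6.60×10^-4; f = 0.01832
h_f = f(L/D)V²/2g = 33.78 m
Total head H = z + h_f = 52.7 + 33.78 = 86.48 m
P_hyd = ρgQH = 821.0·9.81·0.588·86.48 = 409.5 kW
P_shaft = P_hyd/η = 409.5/0.64 = 639.9 kW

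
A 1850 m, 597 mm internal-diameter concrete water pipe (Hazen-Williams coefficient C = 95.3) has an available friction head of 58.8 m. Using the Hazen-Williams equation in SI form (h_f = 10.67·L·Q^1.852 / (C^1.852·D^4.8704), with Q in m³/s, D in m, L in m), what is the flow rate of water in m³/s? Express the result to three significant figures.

Rearranging: Q = [h_f·C^1.852·D^4.8704 / (10.67·L)]^(1/1.852)
Q = [58.8·95.3^1.852·0.597^4.8704 / (10.67·1850)]^0.540 = 1.062 m³/s

Q ≈ 1.06 m³/s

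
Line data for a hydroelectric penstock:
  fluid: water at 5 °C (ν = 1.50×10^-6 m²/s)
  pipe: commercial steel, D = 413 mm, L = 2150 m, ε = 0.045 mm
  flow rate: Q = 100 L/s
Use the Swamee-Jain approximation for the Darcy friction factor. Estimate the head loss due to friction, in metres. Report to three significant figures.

h_f ≈ 2.42 m

V = 4Q/(πD²) = 4·0.100/(π·0.413²) = 0.7465 m/s
Re = VD/ν = 0.7465·0.413/1.50×10^-6 = 2.06×10^5 → turbulent
ε/D = 0.045/413 = 1.09×10^-4
Swamee-Jain: f = 0.01639
h_f = f(L/D)V²/(2g) = 0.01639·(2150/0.413)·0.7465²/(2·9.81) = 2.423 m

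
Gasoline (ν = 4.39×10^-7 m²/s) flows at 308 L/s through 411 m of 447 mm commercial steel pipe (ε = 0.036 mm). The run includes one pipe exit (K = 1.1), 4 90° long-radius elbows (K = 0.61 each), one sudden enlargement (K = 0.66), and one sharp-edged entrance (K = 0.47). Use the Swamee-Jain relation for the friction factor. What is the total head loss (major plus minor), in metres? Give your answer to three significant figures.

V = 4Q/(πD²) = 1.963 m/s; V²/2g = 0.1963 m
Re = 2.00×10^6, ε/D = 8.05×10^-5 → f = 0.01252 (Swamee-Jain)
Major: h_f = f(L/D)·V²/2g = 0.01252·919.5·0.1963 = 2.260 m
Minor: ΣK = 4.67; h_m = ΣK·V²/2g = 0.9169 m
Total H_L = 2.260 + 0.9169 = 3.177 m

H_L ≈ 3.18 m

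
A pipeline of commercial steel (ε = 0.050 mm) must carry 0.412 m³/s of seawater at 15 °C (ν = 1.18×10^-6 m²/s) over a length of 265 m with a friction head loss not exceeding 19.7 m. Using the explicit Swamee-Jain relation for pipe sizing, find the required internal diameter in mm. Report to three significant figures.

D ≈ 309 mm

Swamee-Jain (Type III): D = 0.66·[ε^1.25·(LQ²/(gh_f))^4.75 + ν·Q^9.4·(L/(gh_f))^5.2]^0.04
LQ²/(gh_f) = 0.2328; L/(gh_f) = 1.371
Term 1 = ε^1.25·(…)^4.75 = 4.14×10^-9; Term 2 = ν·Q^9.4·(…)^5.2 = 1.46×10^-9
D = 0.66·(4.14×10^-9 + 1.46×10^-9)^0.04 = 0.3086 m = 309 mm
Check: V = 5.51 m/s, Re = 1.44×10^6, f = 0.01404, h_f = 18.6 m ≈ 19.7 m ✓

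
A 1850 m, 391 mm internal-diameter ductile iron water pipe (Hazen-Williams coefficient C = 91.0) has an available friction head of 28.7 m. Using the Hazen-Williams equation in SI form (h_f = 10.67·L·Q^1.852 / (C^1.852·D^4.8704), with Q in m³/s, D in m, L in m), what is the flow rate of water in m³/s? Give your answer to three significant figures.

Rearranging: Q = [h_f·C^1.852·D^4.8704 / (10.67·L)]^(1/1.852)
Q = [28.7·91.0^1.852·0.391^4.8704 / (10.67·1850)]^0.540 = 0.2262 m³/s

Q ≈ 0.226 m³/s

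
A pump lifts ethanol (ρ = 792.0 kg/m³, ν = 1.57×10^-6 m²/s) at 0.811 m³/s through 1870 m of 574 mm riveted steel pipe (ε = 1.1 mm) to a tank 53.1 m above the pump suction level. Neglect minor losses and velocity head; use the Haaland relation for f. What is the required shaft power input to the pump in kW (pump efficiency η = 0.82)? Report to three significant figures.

V = 4Q/(πD²) = 3.134 m/s; Re = 1.15×10^6; ε/D = 0.00192; f = 0.02335
h_f = f(L/D)V²/2g = 38.08 m
Total head H = z + h_f = 53.1 + 38.08 = 91.18 m
P_hyd = ρgQH = 792.0·9.81·0.811·91.18 = 574.5 kW
P_shaft = P_hyd/η = 574.5/0.82 = 700.7 kW

P_shaft ≈ 701 kW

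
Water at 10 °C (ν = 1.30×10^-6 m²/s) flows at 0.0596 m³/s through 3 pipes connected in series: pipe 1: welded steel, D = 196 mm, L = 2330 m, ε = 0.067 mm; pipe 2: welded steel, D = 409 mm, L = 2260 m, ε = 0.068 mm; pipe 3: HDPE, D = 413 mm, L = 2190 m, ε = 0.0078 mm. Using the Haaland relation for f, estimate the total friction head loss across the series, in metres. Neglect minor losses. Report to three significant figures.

Pipe 1: V = 1.975 m/s, Re = 2.98×10^5, ε/D = 3.42×10^-4, f = 0.01710, h_1 = f(L/D)V²/2g = 40.43 m
Pipe 2: V = 0.4536 m/s, Re = 1.43×10^5, ε/D = 1.66×10^-4, f = 0.01751, h_2 = f(L/D)V²/2g = 1.015 m
Pipe 3: V = 0.4449 m/s, Re = 1.41×10^5, ε/D = 1.89×10^-5, f = 0.01669, h_3 = f(L/D)V²/2g = 0.8931 m
Series → Q common, losses add: H = Σh = 42.33 m

H ≈ 42.3 m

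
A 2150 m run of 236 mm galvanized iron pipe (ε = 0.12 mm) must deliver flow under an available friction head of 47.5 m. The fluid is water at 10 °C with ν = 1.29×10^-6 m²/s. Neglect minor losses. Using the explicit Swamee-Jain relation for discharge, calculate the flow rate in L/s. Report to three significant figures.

Q ≈ 105 L/s

Swamee-Jain (Type II): Q = -0.965·√(gD⁵h_f/L)·ln[ε/(3.7D) + √(3.17ν²L/(gD³h_f))]
√(gD⁵h_f/L) = √(9.81·0.236⁵·47.5/2150) = 0.01260
ε/(3.7D) = 1.37×10^-4; √(3.17ν²L/(gD³h_f)) = 4.30×10^-5
Q = -0.965·0.01260·ln(1.805×10^-4) = 0.1048 m³/s
Check: V = 2.40 m/s, Re = 4.38×10^5, f = 0.01795, h_f = 47.8 m ≈ 47.5 m ✓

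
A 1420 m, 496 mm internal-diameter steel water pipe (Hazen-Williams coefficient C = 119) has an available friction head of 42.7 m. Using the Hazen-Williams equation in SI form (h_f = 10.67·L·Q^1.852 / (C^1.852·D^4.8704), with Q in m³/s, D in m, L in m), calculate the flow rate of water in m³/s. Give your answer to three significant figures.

Q ≈ 0.790 m³/s

Rearranging: Q = [h_f·C^1.852·D^4.8704 / (10.67·L)]^(1/1.852)
Q = [42.7·119^1.852·0.496^4.8704 / (10.67·1420)]^0.540 = 0.7904 m³/s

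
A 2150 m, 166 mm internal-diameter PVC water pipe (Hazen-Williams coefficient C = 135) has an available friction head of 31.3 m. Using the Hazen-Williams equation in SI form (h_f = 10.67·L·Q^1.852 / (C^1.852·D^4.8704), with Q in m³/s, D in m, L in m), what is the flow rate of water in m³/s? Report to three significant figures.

Q ≈ 0.0341 m³/s

Rearranging: Q = [h_f·C^1.852·D^4.8704 / (10.67·L)]^(1/1.852)
Q = [31.3·135^1.852·0.166^4.8704 / (10.67·2150)]^0.540 = 0.03407 m³/s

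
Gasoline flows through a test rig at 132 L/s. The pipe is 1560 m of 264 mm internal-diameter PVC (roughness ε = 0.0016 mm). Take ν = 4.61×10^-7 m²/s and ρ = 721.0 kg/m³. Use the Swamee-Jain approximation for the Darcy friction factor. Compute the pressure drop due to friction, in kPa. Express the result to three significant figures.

V = 4Q/(πD²) = 4·0.132/(π·0.264²) = 2.411 m/s
Re = VD/ν = 2.411·0.264/4.61×10^-7 = 1.38×10^6 → turbulent
ε/D = 0.0016/264 = 6.06×10^-6
Swamee-Jain: f = 0.01119
h_f = f(L/D)V²/(2g) = 0.01119·(1560/0.264)·2.411²/(2·9.81) = 19.59 m
Δp = ρg·h_f = 721.0·9.81·19.59 = 138.6 kPa

Δp ≈ 139 kPa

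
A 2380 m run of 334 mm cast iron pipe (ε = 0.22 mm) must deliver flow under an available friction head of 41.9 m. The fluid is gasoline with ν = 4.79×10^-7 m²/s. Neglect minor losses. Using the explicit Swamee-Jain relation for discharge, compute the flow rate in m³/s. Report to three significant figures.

Swamee-Jain (Type II): Q = -0.965·√(gD⁵h_f/L)·ln[ε/(3.7D) + √(3.17ν²L/(gD³h_f))]
√(gD⁵h_f/L) = √(9.81·0.334⁵·41.9/2380) = 0.02679
ε/(3.7D) = 1.78×10^-4; √(3.17ν²L/(gD³h_f)) = 1.06×10^-5
Q = -0.965·0.02679·ln(1.887×10^-4) = 0.2217 m³/s
Check: V = 2.53 m/s, Re = 1.76×10^6, f = 0.01809, h_f = 42.1 m ≈ 41.9 m ✓

Q ≈ 0.222 m³/s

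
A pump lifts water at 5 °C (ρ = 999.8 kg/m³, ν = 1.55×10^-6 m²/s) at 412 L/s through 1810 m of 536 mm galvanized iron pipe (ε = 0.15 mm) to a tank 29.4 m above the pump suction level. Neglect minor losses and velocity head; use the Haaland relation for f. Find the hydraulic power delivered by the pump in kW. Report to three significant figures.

P_hyd ≈ 155 kW

V = 4Q/(πD²) = 1.826 m/s; Re = 6.31×10^5; ε/D = 2.80×10^-4; f = 0.01576
h_f = f(L/D)V²/2g = 9.044 m
Total head H = z + h_f = 29.4 + 9.044 = 38.44 m
P_hyd = ρgQH = 999.8·9.81·0.412·38.44 = 155.3 kW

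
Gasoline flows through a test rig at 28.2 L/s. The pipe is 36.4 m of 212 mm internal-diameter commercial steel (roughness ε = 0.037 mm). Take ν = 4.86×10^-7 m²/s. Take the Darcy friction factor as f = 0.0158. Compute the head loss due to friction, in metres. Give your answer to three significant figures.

V = 4Q/(πD²) = 4·0.0282/(π·0.212²) = 0.7989 m/s
h_f = f(L/D)V²/(2g) = 0.01580·(36.4/0.212)·0.7989²/(2·9.81) = 0.08825 m

h_f ≈ 0.0882 m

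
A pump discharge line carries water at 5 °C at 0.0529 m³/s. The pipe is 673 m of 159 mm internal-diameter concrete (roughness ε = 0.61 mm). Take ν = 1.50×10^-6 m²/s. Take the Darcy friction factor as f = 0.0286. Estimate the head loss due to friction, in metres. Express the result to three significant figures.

h_f ≈ 43.8 m

V = 4Q/(πD²) = 4·0.0529/(π·0.159²) = 2.664 m/s
h_f = f(L/D)V²/(2g) = 0.02860·(673/0.159)·2.664²/(2·9.81) = 43.80 m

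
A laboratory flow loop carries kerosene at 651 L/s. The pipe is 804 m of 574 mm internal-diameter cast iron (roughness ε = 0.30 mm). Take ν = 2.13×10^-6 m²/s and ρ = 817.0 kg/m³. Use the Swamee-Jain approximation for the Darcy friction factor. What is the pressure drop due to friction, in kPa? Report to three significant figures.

V = 4Q/(πD²) = 4·0.651/(π·0.574²) = 2.516 m/s
Re = VD/ν = 2.516·0.574/2.13×10^-6 = 6.78×10^5 → turbulent
ε/D = 0.30/574 = 5.23×10^-4
Swamee-Jain: f = 0.01768
h_f = f(L/D)V²/(2g) = 0.01768·(804/0.574)·2.516²/(2·9.81) = 7.989 m
Δp = ρg·h_f = 817.0·9.81·7.989 = 64.03 kPa

Δp ≈ 64.0 kPa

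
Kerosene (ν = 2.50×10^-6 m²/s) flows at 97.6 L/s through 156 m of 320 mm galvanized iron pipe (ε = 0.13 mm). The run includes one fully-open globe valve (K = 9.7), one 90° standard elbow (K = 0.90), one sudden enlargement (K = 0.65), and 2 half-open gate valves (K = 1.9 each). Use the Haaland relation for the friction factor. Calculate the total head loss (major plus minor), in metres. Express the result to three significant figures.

V = 4Q/(πD²) = 1.214 m/s; V²/2g = 0.07506 m
Re = 1.55×10^5, ε/D = 4.06×10^-4 → f = 0.01861 (Haaland)
Major: h_f = f(L/D)·V²/2g = 0.01861·487.5·0.07506 = 0.6811 m
Minor: ΣK = 15.0; h_m = ΣK·V²/2g = 1.130 m
Total H_L = 0.6811 + 1.130 = 1.811 m

H_L ≈ 1.81 m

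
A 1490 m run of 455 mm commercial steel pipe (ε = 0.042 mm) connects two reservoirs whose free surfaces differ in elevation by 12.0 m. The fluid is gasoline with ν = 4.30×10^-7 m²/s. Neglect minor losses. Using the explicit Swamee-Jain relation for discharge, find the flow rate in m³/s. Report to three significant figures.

Q ≈ 0.390 m³/s

Swamee-Jain (Type II): Q = -0.965·√(gD⁵h_f/L)·ln[ε/(3.7D) + √(3.17ν²L/(gD³h_f))]
√(gD⁵h_f/L) = √(9.81·0.455⁵·12.0/1490) = 0.03925
ε/(3.7D) = 2.49×10^-5; √(3.17ν²L/(gD³h_f)) = 8.87×10^-6
Q = -0.965·0.03925·ln(3.382×10^-5) = 0.3899 m³/s
Check: V = 2.40 m/s, Re = 2.54×10^6, f = 0.01258, h_f = 12.1 m ≈ 12.0 m ✓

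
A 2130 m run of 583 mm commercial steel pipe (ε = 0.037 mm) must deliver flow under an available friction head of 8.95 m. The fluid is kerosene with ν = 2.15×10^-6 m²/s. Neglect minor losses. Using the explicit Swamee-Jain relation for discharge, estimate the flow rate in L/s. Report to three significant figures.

Q ≈ 495 L/s

Swamee-Jain (Type II): Q = -0.965·√(gD⁵h_f/L)·ln[ε/(3.7D) + √(3.17ν²L/(gD³h_f))]
√(gD⁵h_f/L) = √(9.81·0.583⁵·8.95/2130) = 0.05269
ε/(3.7D) = 1.72×10^-5; √(3.17ν²L/(gD³h_f)) = 4.24×10^-5
Q = -0.965·0.05269·ln(5.951×10^-5) = 0.4947 m³/s
Check: V = 1.85 m/s, Re = 5.03×10^5, f = 0.01401, h_f = 8.96 m ≈ 8.95 m ✓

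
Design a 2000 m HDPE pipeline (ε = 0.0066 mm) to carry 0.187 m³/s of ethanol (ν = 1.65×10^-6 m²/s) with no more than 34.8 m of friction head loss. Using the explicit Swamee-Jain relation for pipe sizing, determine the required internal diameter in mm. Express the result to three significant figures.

D ≈ 299 mm

Swamee-Jain (Type III): D = 0.66·[ε^1.25·(LQ²/(gh_f))^4.75 + ν·Q^9.4·(L/(gh_f))^5.2]^0.04
LQ²/(gh_f) = 0.2049; L/(gh_f) = 5.858
Term 1 = ε^1.25·(…)^4.75 = 1.79×10^-10; Term 2 = ν·Q^9.4·(…)^5.2 = 2.32×10^-9
D = 0.66·(1.79×10^-10 + 2.32×10^-9)^0.04 = 0.2988 m = 299 mm
Check: V = 2.67 m/s, Re = 4.83×10^5, f = 0.01351, h_f = 32.8 m ≈ 34.8 m ✓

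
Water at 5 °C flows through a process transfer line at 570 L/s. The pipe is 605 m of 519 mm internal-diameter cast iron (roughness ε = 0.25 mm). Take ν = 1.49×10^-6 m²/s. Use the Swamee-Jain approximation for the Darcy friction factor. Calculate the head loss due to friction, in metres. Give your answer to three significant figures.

h_f ≈ 7.42 m

V = 4Q/(πD²) = 4·0.570/(π·0.519²) = 2.694 m/s
Re = VD/ν = 2.694·0.519/1.49×10^-6 = 9.38×10^5 → turbulent
ε/D = 0.25/519 = 4.82×10^-4
Swamee-Jain: f = 0.01721
h_f = f(L/D)V²/(2g) = 0.01721·(605/0.519)·2.694²/(2·9.81) = 7.423 m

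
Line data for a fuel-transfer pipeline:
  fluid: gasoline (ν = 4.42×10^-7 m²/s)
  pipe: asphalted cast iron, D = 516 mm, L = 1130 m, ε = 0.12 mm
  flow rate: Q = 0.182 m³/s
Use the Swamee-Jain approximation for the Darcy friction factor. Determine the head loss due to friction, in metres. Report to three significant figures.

h_f ≈ 1.28 m

V = 4Q/(πD²) = 4·0.182/(π·0.516²) = 0.8703 m/s
Re = VD/ν = 0.8703·0.516/4.42×10^-7 = 1.02×10^6 → turbulent
ε/D = 0.12/516 = 2.33×10^-4
Swamee-Jain: f = 0.01510
h_f = f(L/D)V²/(2g) = 0.01510·(1130/0.516)·0.8703²/(2·9.81) = 1.277 m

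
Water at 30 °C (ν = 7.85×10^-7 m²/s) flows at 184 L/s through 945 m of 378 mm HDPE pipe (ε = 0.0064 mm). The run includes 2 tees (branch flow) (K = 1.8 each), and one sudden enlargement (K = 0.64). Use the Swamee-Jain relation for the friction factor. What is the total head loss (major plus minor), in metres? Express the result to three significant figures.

V = 4Q/(πD²) = 1.640 m/s; V²/2g = 0.1370 m
Re = 7.90×10^5, ε/D = 1.69×10^-5 → f = 0.01244 (Swamee-Jain)
Major: h_f = f(L/D)·V²/2g = 0.01244·2500·0.1370 = 4.260 m
Minor: ΣK = 4.24; h_m = ΣK·V²/2g = 0.5810 m
Total H_L = 4.260 + 0.5810 = 4.841 m

H_L ≈ 4.84 m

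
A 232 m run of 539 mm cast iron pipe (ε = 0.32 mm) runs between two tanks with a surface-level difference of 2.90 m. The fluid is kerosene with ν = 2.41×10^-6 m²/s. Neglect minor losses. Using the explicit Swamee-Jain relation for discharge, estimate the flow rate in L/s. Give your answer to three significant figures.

Q ≈ 617 L/s

Swamee-Jain (Type II): Q = -0.965·√(gD⁵h_f/L)·ln[ε/(3.7D) + √(3.17ν²L/(gD³h_f))]
√(gD⁵h_f/L) = √(9.81·0.539⁵·2.90/232) = 0.07469
ε/(3.7D) = 1.60×10^-4; √(3.17ν²L/(gD³h_f)) = 3.10×10^-5
Q = -0.965·0.07469·ln(1.914×10^-4) = 0.6170 m³/s
Check: V = 2.70 m/s, Re = 6.05×10^5, f = 0.01819, h_f = 2.92 m ≈ 2.90 m ✓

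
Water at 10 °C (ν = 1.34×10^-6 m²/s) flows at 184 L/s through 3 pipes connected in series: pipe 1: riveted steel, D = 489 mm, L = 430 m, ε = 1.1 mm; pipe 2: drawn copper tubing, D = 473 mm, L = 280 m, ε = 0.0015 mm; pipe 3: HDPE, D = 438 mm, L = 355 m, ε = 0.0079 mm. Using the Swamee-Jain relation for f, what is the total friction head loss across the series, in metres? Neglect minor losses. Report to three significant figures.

H ≈ 2.38 m

Pipe 1: V = 0.9797 m/s, Re = 3.58×10^5, ε/D = 0.00225, f = 0.02477, h_1 = f(L/D)V²/2g = 1.066 m
Pipe 2: V = 1.047 m/s, Re = 3.70×10^5, ε/D = 3.17×10^-6, f = 0.01387, h_2 = f(L/D)V²/2g = 0.4589 m
Pipe 3: V = 1.221 m/s, Re = 3.99×10^5, ε/D = 1.80×10^-5, f = 0.01388, h_3 = f(L/D)V²/2g = 0.8553 m
Series → Q common, losses add: H = Σh = 2.380 m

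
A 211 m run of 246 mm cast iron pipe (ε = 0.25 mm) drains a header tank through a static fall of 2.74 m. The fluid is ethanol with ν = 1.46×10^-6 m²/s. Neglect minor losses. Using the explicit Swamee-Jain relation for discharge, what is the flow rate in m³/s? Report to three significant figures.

Q ≈ 0.0827 m³/s

Swamee-Jain (Type II): Q = -0.965·√(gD⁵h_f/L)·ln[ε/(3.7D) + √(3.17ν²L/(gD³h_f))]
√(gD⁵h_f/L) = √(9.81·0.246⁵·2.74/211) = 0.01071
ε/(3.7D) = 2.75×10^-4; √(3.17ν²L/(gD³h_f)) = 5.97×10^-5
Q = -0.965·0.01071·ln(3.344×10^-4) = 0.08274 m³/s
Check: V = 1.74 m/s, Re = 2.93×10^5, f = 0.02083, h_f = 2.76 m ≈ 2.74 m ✓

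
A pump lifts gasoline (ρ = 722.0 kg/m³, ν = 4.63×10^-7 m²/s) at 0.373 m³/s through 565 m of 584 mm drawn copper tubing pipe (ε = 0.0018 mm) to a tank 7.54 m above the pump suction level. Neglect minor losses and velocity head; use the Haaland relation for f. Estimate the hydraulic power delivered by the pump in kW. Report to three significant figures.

V = 4Q/(πD²) = 1.392 m/s; Re = 1.76×10^6; ε/D = 3.08×10^-6; f = 0.01064
h_f = f(L/D)V²/2g = 1.017 m
Total head H = z + h_f = 7.54 + 1.017 = 8.557 m
P_hyd = ρgQH = 722.0·9.81·0.373·8.557 = 22.61 kW

P_hyd ≈ 22.6 kW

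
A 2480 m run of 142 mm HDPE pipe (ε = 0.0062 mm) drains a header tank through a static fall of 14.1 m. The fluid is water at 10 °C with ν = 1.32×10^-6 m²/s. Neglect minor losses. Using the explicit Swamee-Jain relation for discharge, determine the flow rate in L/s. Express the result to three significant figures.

Q ≈ 14.8 L/s

Swamee-Jain (Type II): Q = -0.965·√(gD⁵h_f/L)·ln[ε/(3.7D) + √(3.17ν²L/(gD³h_f))]
√(gD⁵h_f/L) = √(9.81·0.142⁵·14.1/2480) = 0.001794
ε/(3.7D) = 1.18×10^-5; √(3.17ν²L/(gD³h_f)) = 1.86×10^-4
Q = -0.965·0.001794·ln(1.978×10^-4) = 0.01477 m³/s
Check: V = 0.933 m/s, Re = 1.00×10^5, f = 0.01812, h_f = 14.0 m ≈ 14.1 m ✓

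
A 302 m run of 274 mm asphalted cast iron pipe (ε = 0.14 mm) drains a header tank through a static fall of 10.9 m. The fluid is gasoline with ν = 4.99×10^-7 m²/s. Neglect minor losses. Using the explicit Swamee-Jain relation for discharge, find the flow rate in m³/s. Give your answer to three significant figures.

Swamee-Jain (Type II): Q = -0.965·√(gD⁵h_f/L)·ln[ε/(3.7D) + √(3.17ν²L/(gD³h_f))]
√(gD⁵h_f/L) = √(9.81·0.274⁵·10.9/302) = 0.02338
ε/(3.7D) = 1.38×10^-4; √(3.17ν²L/(gD³h_f)) = 1.04×10^-5
Q = -0.965·0.02338·ln(1.485×10^-4) = 0.1989 m³/s
Check: V = 3.37 m/s, Re = 1.85×10^6, f = 0.01713, h_f = 11.0 m ≈ 10.9 m ✓

Q ≈ 0.199 m³/s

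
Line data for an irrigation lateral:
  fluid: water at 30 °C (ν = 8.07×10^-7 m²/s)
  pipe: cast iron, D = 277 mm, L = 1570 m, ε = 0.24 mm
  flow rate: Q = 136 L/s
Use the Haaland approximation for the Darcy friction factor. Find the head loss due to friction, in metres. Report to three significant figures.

h_f ≈ 28.5 m

V = 4Q/(πD²) = 4·0.136/(π·0.277²) = 2.257 m/s
Re = VD/ν = 2.257·0.277/8.07×10^-7 = 7.75×10^5 → turbulent
ε/D = 0.24/277 = 8.66×10^-4
Haaland: f = 0.01938
h_f = f(L/D)V²/(2g) = 0.01938·(1570/0.277)·2.257²/(2·9.81) = 28.52 m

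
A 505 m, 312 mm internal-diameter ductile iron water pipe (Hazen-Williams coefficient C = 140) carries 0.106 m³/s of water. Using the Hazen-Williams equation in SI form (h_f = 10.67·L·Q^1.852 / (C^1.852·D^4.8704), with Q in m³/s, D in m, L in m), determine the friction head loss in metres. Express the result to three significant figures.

h_f = 10.67·505·0.106^1.852 / (140^1.852·0.312^4.8704) = 2.602 m

h_f ≈ 2.60 m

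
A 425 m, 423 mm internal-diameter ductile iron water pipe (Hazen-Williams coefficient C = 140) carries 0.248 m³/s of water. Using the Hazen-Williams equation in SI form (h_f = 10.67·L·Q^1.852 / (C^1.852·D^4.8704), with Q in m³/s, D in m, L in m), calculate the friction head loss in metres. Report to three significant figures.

h_f = 10.67·425·0.248^1.852 / (140^1.852·0.423^4.8704) = 2.401 m

h_f ≈ 2.40 m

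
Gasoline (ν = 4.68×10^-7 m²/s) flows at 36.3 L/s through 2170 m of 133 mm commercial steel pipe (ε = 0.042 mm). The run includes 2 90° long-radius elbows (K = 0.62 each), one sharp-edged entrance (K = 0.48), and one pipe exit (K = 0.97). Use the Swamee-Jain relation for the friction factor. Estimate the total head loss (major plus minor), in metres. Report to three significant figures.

H_L ≈ 92.4 m

V = 4Q/(πD²) = 2.613 m/s; V²/2g = 0.3480 m
Re = 7.43×10^5, ε/D = 3.16×10^-4 → f = 0.01612 (Swamee-Jain)
Major: h_f = f(L/D)·V²/2g = 0.01612·16316·0.3480 = 91.50 m
Minor: ΣK = 2.69; h_m = ΣK·V²/2g = 0.9360 m
Total H_L = 91.50 + 0.9360 = 92.44 m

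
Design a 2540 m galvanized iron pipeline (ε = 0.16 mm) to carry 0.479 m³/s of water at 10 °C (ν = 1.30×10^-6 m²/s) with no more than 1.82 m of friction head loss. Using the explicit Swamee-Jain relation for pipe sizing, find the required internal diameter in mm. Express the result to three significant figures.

D ≈ 845 mm

Swamee-Jain (Type III): D = 0.66·[ε^1.25·(LQ²/(gh_f))^4.75 + ν·Q^9.4·(L/(gh_f))^5.2]^0.04
LQ²/(gh_f) = 32.64; L/(gh_f) = 142.3
Term 1 = ε^1.25·(…)^4.75 = 279; Term 2 = ν·Q^9.4·(…)^5.2 = 202
D = 0.66·(279 + 202)^0.04 = 0.8449 m = 845 mm
Check: V = 0.854 m/s, Re = 5.55×10^5, f = 0.01527, h_f = 1.71 m ≈ 1.82 m ✓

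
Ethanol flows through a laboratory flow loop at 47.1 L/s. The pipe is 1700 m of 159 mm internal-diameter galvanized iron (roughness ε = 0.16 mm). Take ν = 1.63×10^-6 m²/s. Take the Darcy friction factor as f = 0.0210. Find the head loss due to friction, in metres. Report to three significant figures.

V = 4Q/(πD²) = 4·0.0471/(π·0.159²) = 2.372 m/s
h_f = f(L/D)V²/(2g) = 0.02100·(1700/0.159)·2.372²/(2·9.81) = 64.39 m

h_f ≈ 64.4 m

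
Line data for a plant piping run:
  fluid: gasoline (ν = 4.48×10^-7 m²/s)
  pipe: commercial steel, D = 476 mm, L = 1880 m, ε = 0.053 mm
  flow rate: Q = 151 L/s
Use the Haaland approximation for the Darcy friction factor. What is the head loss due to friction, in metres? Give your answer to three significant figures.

h_f ≈ 1.97 m

V = 4Q/(πD²) = 4·0.151/(π·0.476²) = 0.8485 m/s
Re = VD/ν = 0.8485·0.476/4.48×10^-7 = 9.02×10^5 → turbulent
ε/D = 0.053/476 = 1.11×10^-4
Haaland: f = 0.01360
h_f = f(L/D)V²/(2g) = 0.01360·(1880/0.476)·0.8485²/(2·9.81) = 1.971 m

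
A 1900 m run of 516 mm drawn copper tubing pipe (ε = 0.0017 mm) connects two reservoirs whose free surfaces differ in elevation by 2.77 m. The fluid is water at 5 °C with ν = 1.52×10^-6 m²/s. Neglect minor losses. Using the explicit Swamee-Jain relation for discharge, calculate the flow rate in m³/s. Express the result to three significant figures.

Q ≈ 0.214 m³/s

Swamee-Jain (Type II): Q = -0.965·√(gD⁵h_f/L)·ln[ε/(3.7D) + √(3.17ν²L/(gD³h_f))]
√(gD⁵h_f/L) = √(9.81·0.516⁵·2.77/1900) = 0.02287
ε/(3.7D) = 8.90×10^-7; √(3.17ν²L/(gD³h_f)) = 6.11×10^-5
Q = -0.965·0.02287·ln(6.194×10^-5) = 0.2139 m³/s
Check: V = 1.02 m/s, Re = 3.47×10^5, f = 0.01403, h_f = 2.75 m ≈ 2.77 m ✓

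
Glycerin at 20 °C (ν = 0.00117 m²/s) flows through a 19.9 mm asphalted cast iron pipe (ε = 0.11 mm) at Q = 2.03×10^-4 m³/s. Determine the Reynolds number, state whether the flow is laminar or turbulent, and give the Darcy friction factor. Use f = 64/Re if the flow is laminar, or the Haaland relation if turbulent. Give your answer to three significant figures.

Re ≈ 11.1; laminar; f = 64/Re ≈ 5.77

V = 4Q/(πD²) = 0.6527 m/s
Re = VD/ν = 0.6527·0.0199/0.00117 = 11.1
Re < 2300 → laminar → f = 64/Re = 5.765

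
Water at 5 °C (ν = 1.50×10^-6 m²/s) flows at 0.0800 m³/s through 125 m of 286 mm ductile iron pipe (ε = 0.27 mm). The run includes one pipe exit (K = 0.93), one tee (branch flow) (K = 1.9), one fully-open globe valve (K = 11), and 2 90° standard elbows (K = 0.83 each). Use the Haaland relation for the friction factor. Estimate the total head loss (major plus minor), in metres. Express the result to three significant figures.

H_L ≈ 1.93 m

V = 4Q/(πD²) = 1.245 m/s; V²/2g = 0.07904 m
Re = 2.37×10^5, ε/D = 9.44×10^-4 → f = 0.02050 (Haaland)
Major: h_f = f(L/D)·V²/2g = 0.02050·437.1·0.07904 = 0.7081 m
Minor: ΣK = 15.5; h_m = ΣK·V²/2g = 1.224 m
Total H_L = 0.7081 + 1.224 = 1.932 m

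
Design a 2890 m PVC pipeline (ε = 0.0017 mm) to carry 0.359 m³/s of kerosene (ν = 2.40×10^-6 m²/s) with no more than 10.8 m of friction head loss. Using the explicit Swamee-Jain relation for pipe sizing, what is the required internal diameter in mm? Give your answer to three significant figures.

D ≈ 532 mm

Swamee-Jain (Type III): D = 0.66·[ε^1.25·(LQ²/(gh_f))^4.75 + ν·Q^9.4·(L/(gh_f))^5.2]^0.04
LQ²/(gh_f) = 3.516; L/(gh_f) = 27.28
Term 1 = ε^1.25·(…)^4.75 = 2.41×10^-5; Term 2 = ν·Q^9.4·(…)^5.2 = 0.00462
D = 0.66·(2.41×10^-5 + 0.00462)^0.04 = 0.5324 m = 532 mm
Check: V = 1.61 m/s, Re = 3.58×10^5, f = 0.01395, h_f = 10.0 m ≈ 10.8 m ✓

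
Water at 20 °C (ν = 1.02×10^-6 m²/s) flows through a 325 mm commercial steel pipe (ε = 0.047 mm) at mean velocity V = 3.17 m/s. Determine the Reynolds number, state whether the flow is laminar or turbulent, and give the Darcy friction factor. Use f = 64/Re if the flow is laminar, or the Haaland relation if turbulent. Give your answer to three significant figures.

Re = VD/ν = 3.170·0.325/1.02×10^-6 = 1.01×10^6
Re > 4000 → turbulent; ε/D = 1.45×10^-4
Haaland: f = 0.01393

Re ≈ 1.01×10^6; turbulent; f ≈ 0.0139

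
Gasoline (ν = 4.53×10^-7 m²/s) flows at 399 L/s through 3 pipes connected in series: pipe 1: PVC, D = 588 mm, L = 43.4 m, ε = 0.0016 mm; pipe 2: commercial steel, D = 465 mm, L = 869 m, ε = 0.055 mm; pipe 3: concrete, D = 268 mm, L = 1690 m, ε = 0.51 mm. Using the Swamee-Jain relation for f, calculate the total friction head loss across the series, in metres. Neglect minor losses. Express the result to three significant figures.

Pipe 1: V = 1.469 m/s, Re = 1.91×10^6, ε/D = 2.72×10^-6, f = 0.01054, h_1 = f(L/D)V²/2g = 0.08565 m
Pipe 2: V = 2.350 m/s, Re = 2.41×10^6, ε/D = 1.18×10^-4, f = 0.01307, h_2 = f(L/D)V²/2g = 6.872 m
Pipe 3: V = 7.073 m/s, Re = 4.18×10^6, ε/D = 0.00190, f = 0.02319, h_3 = f(L/D)V²/2g = 372.9 m
Series → Q common, losses add: H = Σh = 379.8 m

H ≈ 380 m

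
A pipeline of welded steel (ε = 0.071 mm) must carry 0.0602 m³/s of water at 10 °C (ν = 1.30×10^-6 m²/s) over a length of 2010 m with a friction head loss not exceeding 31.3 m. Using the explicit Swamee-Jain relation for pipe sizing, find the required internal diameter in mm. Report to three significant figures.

D ≈ 205 mm

Swamee-Jain (Type III): D = 0.66·[ε^1.25·(LQ²/(gh_f))^4.75 + ν·Q^9.4·(L/(gh_f))^5.2]^0.04
LQ²/(gh_f) = 0.02372; L/(gh_f) = 6.546
Term 1 = ε^1.25·(…)^4.75 = 1.25×10^-13; Term 2 = ν·Q^9.4·(…)^5.2 = 7.68×10^-14
D = 0.66·(1.25×10^-13 + 7.68×10^-14)^0.04 = 0.2050 m = 205 mm
Check: V = 1.82 m/s, Re = 2.88×10^5, f = 0.01744, h_f = 29.0 m ≈ 31.3 m ✓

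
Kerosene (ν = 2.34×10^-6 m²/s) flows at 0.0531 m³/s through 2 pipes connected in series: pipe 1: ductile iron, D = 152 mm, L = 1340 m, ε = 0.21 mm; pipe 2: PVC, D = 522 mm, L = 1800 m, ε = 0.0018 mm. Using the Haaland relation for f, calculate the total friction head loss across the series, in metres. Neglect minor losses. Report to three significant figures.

Pipe 1: V = 2.926 m/s, Re = 1.90×10^5, ε/D = 0.00138, f = 0.02237, h_1 = f(L/D)V²/2g = 86.07 m
Pipe 2: V = 0.2481 m/s, Re = 5.54×10^4, ε/D = 3.45×10^-6, f = 0.02025, h_2 = f(L/D)V²/2g = 0.2192 m
Series → Q common, losses add: H = Σh = 86.29 m

H ≈ 86.3 m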